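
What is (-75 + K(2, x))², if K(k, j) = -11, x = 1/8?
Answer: 7396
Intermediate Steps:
x = ⅛ ≈ 0.12500
(-75 + K(2, x))² = (-75 - 11)² = (-86)² = 7396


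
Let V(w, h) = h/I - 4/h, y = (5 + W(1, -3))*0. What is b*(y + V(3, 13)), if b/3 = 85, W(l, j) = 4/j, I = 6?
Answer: 12325/26 ≈ 474.04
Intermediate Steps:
y = 0 (y = (5 + 4/(-3))*0 = (5 + 4*(-⅓))*0 = (5 - 4/3)*0 = (11/3)*0 = 0)
V(w, h) = -4/h + h/6 (V(w, h) = h/6 - 4/h = -4/h + h/6)
b = 255 (b = 3*85 = 255)
b*(y + V(3, 13)) = 255*(0 + (-4/13 + (⅙)*13)) = 255*(0 + (-4*1/13 + 13/6)) = 255*(0 + (-4/13 + 13/6)) = 255*(0 + 145/78) = 255*(145/78) = 12325/26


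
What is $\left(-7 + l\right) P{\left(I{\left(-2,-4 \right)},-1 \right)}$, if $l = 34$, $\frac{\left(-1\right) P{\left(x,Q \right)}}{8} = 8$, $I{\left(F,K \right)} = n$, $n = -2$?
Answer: $-1728$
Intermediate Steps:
$I{\left(F,K \right)} = -2$
$P{\left(x,Q \right)} = -64$ ($P{\left(x,Q \right)} = \left(-8\right) 8 = -64$)
$\left(-7 + l\right) P{\left(I{\left(-2,-4 \right)},-1 \right)} = \left(-7 + 34\right) \left(-64\right) = 27 \left(-64\right) = -1728$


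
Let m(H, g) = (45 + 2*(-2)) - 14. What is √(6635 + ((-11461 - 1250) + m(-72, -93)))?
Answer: I*√6049 ≈ 77.775*I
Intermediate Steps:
m(H, g) = 27 (m(H, g) = (45 - 4) - 14 = 41 - 14 = 27)
√(6635 + ((-11461 - 1250) + m(-72, -93))) = √(6635 + ((-11461 - 1250) + 27)) = √(6635 + (-12711 + 27)) = √(6635 - 12684) = √(-6049) = I*√6049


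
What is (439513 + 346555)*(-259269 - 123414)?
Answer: -300814860444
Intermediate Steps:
(439513 + 346555)*(-259269 - 123414) = 786068*(-382683) = -300814860444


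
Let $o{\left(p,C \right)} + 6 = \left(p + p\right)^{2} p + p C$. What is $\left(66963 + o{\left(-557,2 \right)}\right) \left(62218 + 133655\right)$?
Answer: $-135381331630017$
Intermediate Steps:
$o{\left(p,C \right)} = -6 + 4 p^{3} + C p$ ($o{\left(p,C \right)} = -6 + \left(\left(p + p\right)^{2} p + p C\right) = -6 + \left(\left(2 p\right)^{2} p + C p\right) = -6 + \left(4 p^{2} p + C p\right) = -6 + \left(4 p^{3} + C p\right) = -6 + 4 p^{3} + C p$)
$\left(66963 + o{\left(-557,2 \right)}\right) \left(62218 + 133655\right) = \left(66963 + \left(-6 + 4 \left(-557\right)^{3} + 2 \left(-557\right)\right)\right) \left(62218 + 133655\right) = \left(66963 - 691235892\right) 195873 = \left(-691168929\right) 195873 = -135381331630017$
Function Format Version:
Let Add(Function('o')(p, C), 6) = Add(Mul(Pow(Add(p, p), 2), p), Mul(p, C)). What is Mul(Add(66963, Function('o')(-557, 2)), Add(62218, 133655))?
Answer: -135381331630017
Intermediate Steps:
Function('o')(p, C) = Add(-6, Mul(4, Pow(p, 3)), Mul(C, p)) (Function('o')(p, C) = Add(-6, Add(Mul(Pow(Add(p, p), 2), p), Mul(p, C))) = Add(-6, Add(Mul(Pow(Mul(2, p), 2), p), Mul(C, p))) = Add(-6, Add(Mul(Mul(4, Pow(p, 2)), p), Mul(C, p))) = Add(-6, Add(Mul(4, Pow(p, 3)), Mul(C, p))) = Add(-6, Mul(4, Pow(p, 3)), Mul(C, p)))
Mul(Add(66963, Function('o')(-557, 2)), Add(62218, 133655)) = Mul(Add(66963, Add(-6, Mul(4, Pow(-557, 3)), Mul(2, -557))), Add(62218, 133655)) = Mul(Add(66963, Add(-6, Mul(4, -172808693), -1114)), 195873) = Mul(Add(66963, Add(-6, -691234772, -1114)), 195873) = Mul(Add(66963, -691235892), 195873) = Mul(-691168929, 195873) = -135381331630017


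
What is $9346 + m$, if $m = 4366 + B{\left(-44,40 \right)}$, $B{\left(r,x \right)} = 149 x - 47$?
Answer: $19625$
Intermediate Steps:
$B{\left(r,x \right)} = -47 + 149 x$
$m = 10279$ ($m = 4366 + \left(-47 + 149 \cdot 40\right) = 4366 + \left(-47 + 5960\right) = 4366 + 5913 = 10279$)
$9346 + m = 9346 + 10279 = 19625$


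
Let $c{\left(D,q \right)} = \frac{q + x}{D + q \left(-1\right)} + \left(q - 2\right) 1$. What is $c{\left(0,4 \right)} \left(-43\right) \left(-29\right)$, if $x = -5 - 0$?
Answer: $\frac{11223}{4} \approx 2805.8$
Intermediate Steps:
$x = -5$ ($x = -5 + 0 = -5$)
$c{\left(D,q \right)} = -2 + q + \frac{-5 + q}{D - q}$ ($c{\left(D,q \right)} = \frac{q - 5}{D + q \left(-1\right)} + \left(q - 2\right) 1 = \frac{-5 + q}{D - q} + \left(-2 + q\right) 1 = \frac{-5 + q}{D - q} + \left(-2 + q\right) = -2 + q + \frac{-5 + q}{D - q}$)
$c{\left(0,4 \right)} \left(-43\right) \left(-29\right) = \frac{-5 - 4^{2} - 0 + 3 \cdot 4 + 0 \cdot 4}{0 - 4} \left(-43\right) \left(-29\right) = \frac{-5 - 16 + 0 + 12 + 0}{0 - 4} \left(-43\right) \left(-29\right) = \frac{-5 - 16 + 0 + 12 + 0}{-4} \left(-43\right) \left(-29\right) = \left(- \frac{1}{4}\right) \left(-9\right) \left(-43\right) \left(-29\right) = \frac{9}{4} \left(-43\right) \left(-29\right) = \left(- \frac{387}{4}\right) \left(-29\right) = \frac{11223}{4}$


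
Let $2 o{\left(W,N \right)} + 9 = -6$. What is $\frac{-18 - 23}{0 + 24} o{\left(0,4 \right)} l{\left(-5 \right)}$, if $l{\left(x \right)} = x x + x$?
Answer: $\frac{1025}{4} \approx 256.25$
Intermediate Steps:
$o{\left(W,N \right)} = - \frac{15}{2}$ ($o{\left(W,N \right)} = - \frac{9}{2} + \frac{1}{2} \left(-6\right) = - \frac{9}{2} - 3 = - \frac{15}{2}$)
$l{\left(x \right)} = x + x^{2}$ ($l{\left(x \right)} = x^{2} + x = x + x^{2}$)
$\frac{-18 - 23}{0 + 24} o{\left(0,4 \right)} l{\left(-5 \right)} = \frac{-18 - 23}{0 + 24} \left(- \frac{15}{2}\right) \left(- 5 \left(1 - 5\right)\right) = - \frac{41}{24} \left(- \frac{15}{2}\right) \left(\left(-5\right) \left(-4\right)\right) = \left(-41\right) \frac{1}{24} \left(- \frac{15}{2}\right) 20 = \left(- \frac{41}{24}\right) \left(- \frac{15}{2}\right) 20 = \frac{205}{16} \cdot 20 = \frac{1025}{4}$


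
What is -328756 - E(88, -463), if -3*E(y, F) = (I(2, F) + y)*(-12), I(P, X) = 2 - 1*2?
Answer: -329108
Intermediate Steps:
I(P, X) = 0 (I(P, X) = 2 - 2 = 0)
E(y, F) = 4*y (E(y, F) = -(0 + y)*(-12)/3 = -y*(-12)/3 = -(-4)*y = 4*y)
-328756 - E(88, -463) = -328756 - 4*88 = -328756 - 1*352 = -328756 - 352 = -329108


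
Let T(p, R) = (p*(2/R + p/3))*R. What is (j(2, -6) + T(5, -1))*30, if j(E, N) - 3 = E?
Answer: 200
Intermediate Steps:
j(E, N) = 3 + E
T(p, R) = R*p*(2/R + p/3) (T(p, R) = (p*(2/R + p*(1/3)))*R = (p*(2/R + p/3))*R = R*p*(2/R + p/3))
(j(2, -6) + T(5, -1))*30 = ((3 + 2) + (1/3)*5*(6 - 1*5))*30 = (5 + (1/3)*5*(6 - 5))*30 = (5 + (1/3)*5*1)*30 = (5 + 5/3)*30 = (20/3)*30 = 200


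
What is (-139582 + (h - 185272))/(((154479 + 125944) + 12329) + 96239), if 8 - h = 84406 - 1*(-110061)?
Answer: -519313/388991 ≈ -1.3350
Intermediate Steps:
h = -194459 (h = 8 - (84406 - 1*(-110061)) = 8 - (84406 + 110061) = 8 - 1*194467 = 8 - 194467 = -194459)
(-139582 + (h - 185272))/(((154479 + 125944) + 12329) + 96239) = (-139582 + (-194459 - 185272))/(((154479 + 125944) + 12329) + 96239) = (-139582 - 379731)/((280423 + 12329) + 96239) = -519313/(292752 + 96239) = -519313/388991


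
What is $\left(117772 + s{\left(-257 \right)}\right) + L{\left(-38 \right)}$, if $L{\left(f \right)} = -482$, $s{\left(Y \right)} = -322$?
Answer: $116968$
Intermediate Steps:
$\left(117772 + s{\left(-257 \right)}\right) + L{\left(-38 \right)} = \left(117772 - 322\right) - 482 = 117450 - 482 = 116968$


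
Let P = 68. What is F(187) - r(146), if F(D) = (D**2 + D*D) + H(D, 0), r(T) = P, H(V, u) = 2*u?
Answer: 69870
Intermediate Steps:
r(T) = 68
F(D) = 2*D**2 (F(D) = (D**2 + D*D) + 2*0 = (D**2 + D**2) + 0 = 2*D**2 + 0 = 2*D**2)
F(187) - r(146) = 2*187**2 - 1*68 = 2*34969 - 68 = 69938 - 68 = 69870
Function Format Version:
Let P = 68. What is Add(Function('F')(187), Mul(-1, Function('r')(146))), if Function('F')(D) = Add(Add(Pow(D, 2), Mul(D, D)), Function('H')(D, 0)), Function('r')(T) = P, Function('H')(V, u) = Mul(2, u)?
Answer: 69870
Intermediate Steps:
Function('r')(T) = 68
Function('F')(D) = Mul(2, Pow(D, 2)) (Function('F')(D) = Add(Add(Pow(D, 2), Mul(D, D)), Mul(2, 0)) = Add(Add(Pow(D, 2), Pow(D, 2)), 0) = Add(Mul(2, Pow(D, 2)), 0) = Mul(2, Pow(D, 2)))
Add(Function('F')(187), Mul(-1, Function('r')(146))) = Add(Mul(2, Pow(187, 2)), Mul(-1, 68)) = Add(Mul(2, 34969), -68) = Add(69938, -68) = 69870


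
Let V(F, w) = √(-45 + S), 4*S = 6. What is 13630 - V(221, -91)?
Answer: 13630 - I*√174/2 ≈ 13630.0 - 6.5955*I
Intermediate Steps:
S = 3/2 (S = (¼)*6 = 3/2 ≈ 1.5000)
V(F, w) = I*√174/2 (V(F, w) = √(-45 + 3/2) = √(-87/2) = I*√174/2)
13630 - V(221, -91) = 13630 - I*√174/2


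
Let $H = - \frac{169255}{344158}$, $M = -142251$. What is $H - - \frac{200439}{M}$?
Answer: $- \frac{31019792789}{16318939886} \approx -1.9008$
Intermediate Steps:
$H = - \frac{169255}{344158}$ ($H = \left(-169255\right) \frac{1}{344158} = - \frac{169255}{344158} \approx -0.49179$)
$H - - \frac{200439}{M} = - \frac{169255}{344158} - - \frac{200439}{-142251} = - \frac{169255}{344158} - \left(-200439\right) \left(- \frac{1}{142251}\right) = - \frac{169255}{344158} - \frac{66813}{47417} = - \frac{31019792789}{16318939886}$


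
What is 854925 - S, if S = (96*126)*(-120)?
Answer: 2306445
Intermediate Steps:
S = -1451520 (S = 12096*(-120) = -1451520)
854925 - S = 854925 - 1*(-1451520) = 854925 + 1451520 = 2306445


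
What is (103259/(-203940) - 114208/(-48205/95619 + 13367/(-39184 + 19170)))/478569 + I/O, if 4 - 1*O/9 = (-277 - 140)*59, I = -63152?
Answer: -39930071369438295859669/489694912702226126155260 ≈ -0.081541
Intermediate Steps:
O = 221463 (O = 36 - 9*(-277 - 140)*59 = 36 - (-3753)*59 = 36 - 9*(-24603) = 36 + 221427 = 221463)
(103259/(-203940) - 114208/(-48205/95619 + 13367/(-39184 + 19170)))/478569 + I/O = (103259/(-203940) - 114208/(-48205/95619 + 13367/(-39184 + 19170)))/478569 - 63152/221463 = (103259*(-1/203940) - 114208/(-48205*1/95619 + 13367/(-20014)))*(1/478569) - 63152*1/221463 = (-103259/203940 - 114208/(-48205/95619 + 13367*(-1/20014)))*(1/478569) - 63152/221463 = (-103259/203940 - 114208/(-48205/95619 - 13367/20014))*(1/478569) - 63152/221463 = (-103259/203940 - 114208/(-2242914043/1913718666))*(1/478569) - 63152/221463 = (-103259/203940 - 114208*(-1913718666/2242914043))*(1/478569) - 63152/221463 = (-103259/203940 + 218561981406528/2242914043)*(1/478569) - 63152/221463 = (44573298886986154183/457419889929420)*(1/478569) - 63152/221463 = 44573298886986154183/218906979303632599980 - 63152/221463 = -39930071369438295859669/489694912702226126155260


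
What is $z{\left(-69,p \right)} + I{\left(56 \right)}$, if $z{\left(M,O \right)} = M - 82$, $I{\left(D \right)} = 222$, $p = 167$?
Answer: $71$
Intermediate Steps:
$z{\left(M,O \right)} = -82 + M$
$z{\left(-69,p \right)} + I{\left(56 \right)} = \left(-82 - 69\right) + 222 = -151 + 222 = 71$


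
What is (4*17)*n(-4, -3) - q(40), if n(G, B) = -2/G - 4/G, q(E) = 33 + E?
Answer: 29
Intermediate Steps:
n(G, B) = -6/G
(4*17)*n(-4, -3) - q(40) = (4*17)*(-6/(-4)) - (33 + 40) = 68*(-6*(-¼)) - 1*73 = 68*(3/2) - 73 = 102 - 73 = 29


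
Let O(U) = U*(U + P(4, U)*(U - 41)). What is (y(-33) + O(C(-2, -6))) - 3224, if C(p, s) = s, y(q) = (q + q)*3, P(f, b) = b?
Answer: -5078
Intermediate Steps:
y(q) = 6*q (y(q) = (2*q)*3 = 6*q)
O(U) = U*(U + U*(-41 + U)) (O(U) = U*(U + U*(U - 41)) = U*(U + U*(-41 + U)))
(y(-33) + O(C(-2, -6))) - 3224 = (6*(-33) + (-6)²*(-40 - 6)) - 3224 = (-198 + 36*(-46)) - 3224 = (-198 - 1656) - 3224 = -1854 - 3224 = -5078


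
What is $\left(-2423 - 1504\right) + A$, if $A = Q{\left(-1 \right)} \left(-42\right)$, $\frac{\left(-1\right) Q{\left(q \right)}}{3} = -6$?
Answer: $-4683$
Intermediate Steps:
$Q{\left(q \right)} = 18$ ($Q{\left(q \right)} = \left(-3\right) \left(-6\right) = 18$)
$A = -756$ ($A = 18 \left(-42\right) = -756$)
$\left(-2423 - 1504\right) + A = \left(-2423 - 1504\right) - 756 = -3927 - 756 = -4683$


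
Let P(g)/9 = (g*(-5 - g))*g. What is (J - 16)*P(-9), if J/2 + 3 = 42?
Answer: 180792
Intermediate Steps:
J = 78 (J = -6 + 2*42 = -6 + 84 = 78)
P(g) = 9*g²*(-5 - g) (P(g) = 9*((g*(-5 - g))*g) = 9*(g²*(-5 - g)) = 9*g²*(-5 - g))
(J - 16)*P(-9) = (78 - 16)*(9*(-9)²*(-5 - 1*(-9))) = 62*(9*81*(-5 + 9)) = 62*(9*81*4) = 62*2916 = 180792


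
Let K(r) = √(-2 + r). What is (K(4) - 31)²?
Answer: (31 - √2)² ≈ 875.32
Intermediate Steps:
(K(4) - 31)² = (√(-2 + 4) - 31)² = (√2 - 31)² = (-31 + √2)²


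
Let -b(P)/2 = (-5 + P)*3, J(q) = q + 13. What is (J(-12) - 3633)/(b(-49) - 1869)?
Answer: 3632/1545 ≈ 2.3508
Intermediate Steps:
J(q) = 13 + q
b(P) = 30 - 6*P (b(P) = -2*(-5 + P)*3 = -2*(-15 + 3*P) = 30 - 6*P)
(J(-12) - 3633)/(b(-49) - 1869) = ((13 - 12) - 3633)/((30 - 6*(-49)) - 1869) = (1 - 3633)/((30 + 294) - 1869) = -3632/(324 - 1869) = -3632/(-1545) = -3632*(-1/1545) = 3632/1545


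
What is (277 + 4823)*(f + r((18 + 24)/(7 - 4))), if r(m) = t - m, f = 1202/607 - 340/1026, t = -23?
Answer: -18713652700/103797 ≈ -1.8029e+5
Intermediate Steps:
f = 513436/311391 (f = 1202*(1/607) - 340*1/1026 = 1202/607 - 170/513 = 513436/311391 ≈ 1.6488)
r(m) = -23 - m
(277 + 4823)*(f + r((18 + 24)/(7 - 4))) = (277 + 4823)*(513436/311391 + (-23 - (18 + 24)/(7 - 4))) = 5100*(513436/311391 + (-23 - 42/3)) = 5100*(513436/311391 + (-23 - 1*14)) = 5100*(513436/311391 + (-23 - 14)) = 5100*(513436/311391 - 37) = 5100*(-11008031/311391) = -18713652700/103797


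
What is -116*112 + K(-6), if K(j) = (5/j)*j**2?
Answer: -13022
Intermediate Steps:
K(j) = 5*j
-116*112 + K(-6) = -116*112 + 5*(-6) = -12992 - 30 = -13022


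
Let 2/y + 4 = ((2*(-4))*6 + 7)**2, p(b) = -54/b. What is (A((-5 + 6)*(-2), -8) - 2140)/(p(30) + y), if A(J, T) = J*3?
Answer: 17994210/15083 ≈ 1193.0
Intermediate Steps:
A(J, T) = 3*J
y = 2/1677 (y = 2/(-4 + ((2*(-4))*6 + 7)**2) = 2/(-4 + (-8*6 + 7)**2) = 2/(-4 + (-48 + 7)**2) = 2/(-4 + (-41)**2) = 2/(-4 + 1681) = 2/1677 ≈ 0.0011926)
(A((-5 + 6)*(-2), -8) - 2140)/(p(30) + y) = (3*((-5 + 6)*(-2)) - 2140)/(-54/30 + 2/1677) = (3*(1*(-2)) - 2140)/(-54*1/30 + 2/1677) = (3*(-2) - 2140)/(-9/5 + 2/1677) = (-6 - 2140)/(-15083/8385) = -2146*(-8385/15083) = 17994210/15083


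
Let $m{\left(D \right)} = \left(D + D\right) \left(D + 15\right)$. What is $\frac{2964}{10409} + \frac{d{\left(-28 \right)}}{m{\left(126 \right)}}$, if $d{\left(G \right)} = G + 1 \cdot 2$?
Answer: $\frac{7503301}{26418042} \approx 0.28402$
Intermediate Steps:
$m{\left(D \right)} = 2 D \left(15 + D\right)$
$d{\left(G \right)} = 2 + G$ ($d{\left(G \right)} = G + 2 = 2 + G$)
$\frac{2964}{10409} + \frac{d{\left(-28 \right)}}{m{\left(126 \right)}} = \frac{2964}{10409} + \frac{2 - 28}{2 \cdot 126 \left(15 + 126\right)} = 2964 \cdot \frac{1}{10409} - \frac{26}{2 \cdot 126 \cdot 141} = \frac{2964}{10409} - \frac{26}{35532} = \frac{2964}{10409} - \frac{13}{17766} = \frac{7503301}{26418042}$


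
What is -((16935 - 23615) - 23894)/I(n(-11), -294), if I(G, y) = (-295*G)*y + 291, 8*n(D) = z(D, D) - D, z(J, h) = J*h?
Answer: 15287/715668 ≈ 0.021360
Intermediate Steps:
n(D) = -D/8 + D²/8 (n(D) = (D*D - D)/8 = (D² - D)/8 = -D/8 + D²/8)
I(G, y) = 291 - 295*G*y (I(G, y) = -295*G*y + 291 = 291 - 295*G*y)
-((16935 - 23615) - 23894)/I(n(-11), -294) = -((16935 - 23615) - 23894)/(291 - 295*(⅛)*(-11)*(-1 - 11)*(-294)) = -(-6680 - 23894)/(291 - 295*(⅛)*(-11)*(-12)*(-294)) = -(-30574)/(291 - 295*33/2*(-294)) = -(-30574)/(291 + 1431045) = -(-30574)/1431336 = -1*(-15287/715668) = 15287/715668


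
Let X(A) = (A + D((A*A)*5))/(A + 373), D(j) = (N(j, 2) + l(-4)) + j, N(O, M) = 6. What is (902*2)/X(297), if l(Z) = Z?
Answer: 151085/55168 ≈ 2.7386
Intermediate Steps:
D(j) = 2 + j (D(j) = (6 - 4) + j = 2 + j)
X(A) = (2 + A + 5*A²)/(373 + A) (X(A) = (A + (2 + (A*A)*5))/(A + 373) = (A + (2 + A²*5))/(373 + A) = (A + (2 + 5*A²))/(373 + A) = (2 + A + 5*A²)/(373 + A))
(902*2)/X(297) = (902*2)/(((2 + 297 + 5*297²)/(373 + 297))) = 1804/(((2 + 297 + 5*88209)/670)) = 1804/(((2 + 297 + 441045)/670)) = 1804/(((1/670)*441344)) = 1804/(220672/335) = 1804*(335/220672) = 151085/55168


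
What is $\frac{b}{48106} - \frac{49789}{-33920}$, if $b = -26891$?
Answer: $\frac{741503457}{815877760} \approx 0.90884$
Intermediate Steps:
$\frac{b}{48106} - \frac{49789}{-33920} = - \frac{26891}{48106} - \frac{49789}{-33920} = \left(-26891\right) \frac{1}{48106} - - \frac{49789}{33920} = - \frac{26891}{48106} + \frac{49789}{33920} = \frac{741503457}{815877760}$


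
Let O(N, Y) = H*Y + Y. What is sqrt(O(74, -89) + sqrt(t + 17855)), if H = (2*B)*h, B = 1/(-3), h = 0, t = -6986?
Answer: sqrt(-89 + sqrt(10869)) ≈ 3.9057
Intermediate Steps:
B = -1/3 ≈ -0.33333
H = 0 (H = (2*(-1/3))*0 = -2/3*0 = 0)
O(N, Y) = Y (O(N, Y) = 0*Y + Y = 0 + Y = Y)
sqrt(O(74, -89) + sqrt(t + 17855)) = sqrt(-89 + sqrt(-6986 + 17855)) = sqrt(-89 + sqrt(10869))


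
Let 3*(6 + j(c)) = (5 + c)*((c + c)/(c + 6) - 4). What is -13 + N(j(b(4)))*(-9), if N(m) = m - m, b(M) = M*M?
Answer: -13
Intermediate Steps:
b(M) = M²
j(c) = -6 + (-4 + 2*c/(6 + c))*(5 + c)/3 (j(c) = -6 + ((5 + c)*((c + c)/(c + 6) - 4))/3 = -6 + ((5 + c)*((2*c)/(6 + c) - 4))/3 = -6 + ((5 + c)*(2*c/(6 + c) - 4))/3 = -6 + ((5 + c)*(-4 + 2*c/(6 + c)))/3 = -6 + ((-4 + 2*c/(6 + c))*(5 + c))/3 = -6 + (-4 + 2*c/(6 + c))*(5 + c)/3)
N(m) = 0
-13 + N(j(b(4)))*(-9) = -13 + 0*(-9) = -13 + 0 = -13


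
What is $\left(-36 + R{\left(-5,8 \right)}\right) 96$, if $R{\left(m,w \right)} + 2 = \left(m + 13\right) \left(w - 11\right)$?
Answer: $-5952$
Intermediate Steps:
$R{\left(m,w \right)} = -2 + \left(-11 + w\right) \left(13 + m\right)$ ($R{\left(m,w \right)} = -2 + \left(m + 13\right) \left(w - 11\right) = -2 + \left(13 + m\right) \left(-11 + w\right) = -2 + \left(-11 + w\right) \left(13 + m\right)$)
$\left(-36 + R{\left(-5,8 \right)}\right) 96 = \left(-36 - 26\right) 96 = \left(-62\right) 96 = -5952$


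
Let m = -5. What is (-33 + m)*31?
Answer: -1178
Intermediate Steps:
(-33 + m)*31 = (-33 - 5)*31 = -38*31 = -1178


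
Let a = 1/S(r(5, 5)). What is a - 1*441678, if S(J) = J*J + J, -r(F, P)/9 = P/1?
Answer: -874522439/1980 ≈ -4.4168e+5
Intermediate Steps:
r(F, P) = -9*P (r(F, P) = -9*P/1 = -9*P)
S(J) = J + J² (S(J) = J² + J = J + J²)
a = 1/1980 (a = 1/((-9*5)*(1 - 9*5)) = 1/(-45*(1 - 45)) = 1/(-45*(-44)) = 1/1980 ≈ 0.00050505)
a - 1*441678 = 1/1980 - 1*441678 = 1/1980 - 441678 = -874522439/1980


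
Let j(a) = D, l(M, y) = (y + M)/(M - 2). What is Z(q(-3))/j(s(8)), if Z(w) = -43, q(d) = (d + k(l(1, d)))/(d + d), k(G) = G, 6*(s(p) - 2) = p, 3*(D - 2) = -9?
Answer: 43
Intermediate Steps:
D = -1 (D = 2 + (⅓)*(-9) = 2 - 3 = -1)
s(p) = 2 + p/6
l(M, y) = (M + y)/(-2 + M)
j(a) = -1
q(d) = -1/(2*d) (q(d) = (d + (1 + d)/(-2 + 1))/(d + d) = (d + (1 + d)/(-1))/((2*d)) = (d - (1 + d))*(1/(2*d)) = (d + (-1 - d))*(1/(2*d)) = -1/(2*d))
Z(q(-3))/j(s(8)) = -43/(-1) = -43*(-1) = 43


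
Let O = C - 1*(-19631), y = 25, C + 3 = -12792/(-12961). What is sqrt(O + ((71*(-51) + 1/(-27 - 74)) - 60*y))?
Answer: sqrt(147109230706902)/100697 ≈ 120.45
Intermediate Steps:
C = -2007/997 (C = -3 - 12792/(-12961) = -3 - 12792*(-1/12961) = -3 + 984/997 = -2007/997 ≈ -2.0130)
O = 19570100/997 (O = -2007/997 - 1*(-19631) = -2007/997 + 19631 = 19570100/997 ≈ 19629.)
sqrt(O + ((71*(-51) + 1/(-27 - 74)) - 60*y)) = sqrt(19570100/997 + ((71*(-51) + 1/(-27 - 74)) - 60*25)) = sqrt(19570100/997 + ((-3621 + 1/(-101)) - 1*1500)) = sqrt(19570100/997 + ((-3621 - 1/101) - 1500)) = sqrt(19570100/997 + (-365722/101 - 1500)) = sqrt(19570100/997 - 517222/101) = sqrt(1460909766/100697) = sqrt(147109230706902)/100697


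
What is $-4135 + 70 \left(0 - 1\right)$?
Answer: $-4205$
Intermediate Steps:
$-4135 + 70 \left(0 - 1\right) = -4135 + 70 \left(-1\right) = -4135 - 70 = -4205$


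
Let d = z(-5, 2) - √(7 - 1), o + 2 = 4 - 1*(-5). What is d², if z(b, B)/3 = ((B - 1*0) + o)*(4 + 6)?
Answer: (270 - √6)² ≈ 71583.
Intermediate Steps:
o = 7 (o = -2 + (4 - 1*(-5)) = -2 + (4 + 5) = -2 + 9 = 7)
z(b, B) = 210 + 30*B (z(b, B) = 3*(((B - 1*0) + 7)*(4 + 6)) = 3*(((B + 0) + 7)*10) = 3*((B + 7)*10) = 3*((7 + B)*10) = 3*(70 + 10*B) = 210 + 30*B)
d = 270 - √6 (d = (210 + 30*2) - √(7 - 1) = (210 + 60) - √6 = 270 - √6 ≈ 267.55)
d² = (270 - √6)²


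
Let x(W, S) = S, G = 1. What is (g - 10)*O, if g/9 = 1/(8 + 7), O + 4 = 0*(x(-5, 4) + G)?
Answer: 188/5 ≈ 37.600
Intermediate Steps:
O = -4 (O = -4 + 0*(4 + 1) = -4 + 0*5 = -4 + 0 = -4)
g = 3/5 (g = 9/(8 + 7) = 9/15 = 9*(1/15) = 3/5 ≈ 0.60000)
(g - 10)*O = (3/5 - 10)*(-4) = -47/5*(-4) = 188/5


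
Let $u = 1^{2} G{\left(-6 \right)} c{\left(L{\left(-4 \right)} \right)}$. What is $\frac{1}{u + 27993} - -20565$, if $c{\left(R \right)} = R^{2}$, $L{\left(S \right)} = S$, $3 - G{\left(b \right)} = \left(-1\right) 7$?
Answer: $\frac{578966446}{28153} \approx 20565.0$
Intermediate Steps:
$G{\left(b \right)} = 10$ ($G{\left(b \right)} = 3 - \left(-1\right) 7 = 3 - -7 = 3 + 7 = 10$)
$u = 160$ ($u = 1^{2} \cdot 10 \left(-4\right)^{2} = 1 \cdot 10 \cdot 16 = 10 \cdot 16 = 160$)
$\frac{1}{u + 27993} - -20565 = \frac{1}{160 + 27993} - -20565 = \frac{1}{28153} + 20565 = \frac{578966446}{28153}$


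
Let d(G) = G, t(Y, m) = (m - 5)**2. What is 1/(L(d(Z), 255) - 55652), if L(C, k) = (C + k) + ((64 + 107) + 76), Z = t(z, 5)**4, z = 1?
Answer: -1/55150 ≈ -1.8132e-5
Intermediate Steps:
t(Y, m) = (-5 + m)**2
Z = 0 (Z = ((-5 + 5)**2)**4 = (0**2)**4 = 0**4 = 0)
L(C, k) = 247 + C + k (L(C, k) = (C + k) + (171 + 76) = (C + k) + 247 = 247 + C + k)
1/(L(d(Z), 255) - 55652) = 1/((247 + 0 + 255) - 55652) = 1/(502 - 55652) = 1/(-55150) = -1/55150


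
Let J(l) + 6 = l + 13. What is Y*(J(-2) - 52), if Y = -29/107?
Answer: 1363/107 ≈ 12.738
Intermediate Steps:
J(l) = 7 + l (J(l) = -6 + (l + 13) = -6 + (13 + l) = 7 + l)
Y = -29/107 (Y = -29*1/107 = -29/107 ≈ -0.27103)
Y*(J(-2) - 52) = -29*((7 - 2) - 52)/107 = -29*(5 - 52)/107 = -29/107*(-47) = 1363/107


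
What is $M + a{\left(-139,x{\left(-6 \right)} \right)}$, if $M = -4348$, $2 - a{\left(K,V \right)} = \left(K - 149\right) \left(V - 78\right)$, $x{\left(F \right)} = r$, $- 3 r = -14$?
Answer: $-25466$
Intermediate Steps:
$r = \frac{14}{3}$ ($r = \left(- \frac{1}{3}\right) \left(-14\right) = \frac{14}{3} \approx 4.6667$)
$x{\left(F \right)} = \frac{14}{3}$
$a{\left(K,V \right)} = 2 - \left(-149 + K\right) \left(-78 + V\right)$ ($a{\left(K,V \right)} = 2 - \left(K - 149\right) \left(V - 78\right) = 2 - \left(-149 + K\right) \left(-78 + V\right)$)
$M + a{\left(-139,x{\left(-6 \right)} \right)} = -4348 + \left(-11620 + 78 \left(-139\right) + 149 \cdot \frac{14}{3} - \left(-139\right) \frac{14}{3}\right) = -4348 + \left(-11620 - 10842 + \frac{2086}{3} + \frac{1946}{3}\right) = -4348 - 21118 = -25466$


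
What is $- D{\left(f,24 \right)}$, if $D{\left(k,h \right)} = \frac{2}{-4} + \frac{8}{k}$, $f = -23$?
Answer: $\frac{39}{46} \approx 0.84783$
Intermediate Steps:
$D{\left(k,h \right)} = - \frac{1}{2} + \frac{8}{k}$ ($D{\left(k,h \right)} = 2 \left(- \frac{1}{4}\right) + \frac{8}{k} = - \frac{1}{2} + \frac{8}{k}$)
$- D{\left(f,24 \right)} = - \frac{16 - -23}{2 \left(-23\right)} = - \frac{\left(-1\right) \left(16 + 23\right)}{2 \cdot 23} = - \frac{\left(-1\right) 39}{2 \cdot 23} = \left(-1\right) \left(- \frac{39}{46}\right) = \frac{39}{46}$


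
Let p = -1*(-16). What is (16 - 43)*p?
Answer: -432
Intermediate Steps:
p = 16
(16 - 43)*p = (16 - 43)*16 = -27*16 = -432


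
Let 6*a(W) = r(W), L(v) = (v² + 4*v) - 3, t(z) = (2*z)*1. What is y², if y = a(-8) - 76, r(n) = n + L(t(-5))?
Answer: 165649/36 ≈ 4601.4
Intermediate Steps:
t(z) = 2*z
L(v) = -3 + v² + 4*v
r(n) = 57 + n (r(n) = n + (-3 + (2*(-5))² + 4*(2*(-5))) = n + (-3 + (-10)² + 4*(-10)) = n + (-3 + 100 - 40) = n + 57 = 57 + n)
a(W) = 19/2 + W/6 (a(W) = (57 + W)/6 = 19/2 + W/6)
y = -407/6 (y = (19/2 + (⅙)*(-8)) - 76 = (19/2 - 4/3) - 76 = 49/6 - 76 = -407/6 ≈ -67.833)
y² = (-407/6)² = 165649/36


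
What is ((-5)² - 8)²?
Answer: 289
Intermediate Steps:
((-5)² - 8)² = (25 - 8)² = 17² = 289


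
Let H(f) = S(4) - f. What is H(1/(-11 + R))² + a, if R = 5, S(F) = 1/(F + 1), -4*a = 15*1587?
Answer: -1339001/225 ≈ -5951.1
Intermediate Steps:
a = -23805/4 (a = -15*1587/4 = -¼*23805 = -23805/4 ≈ -5951.3)
S(F) = 1/(1 + F)
H(f) = ⅕ - f (H(f) = 1/(1 + 4) - f = 1/5 - f = ⅕ - f)
H(1/(-11 + R))² + a = (⅕ - 1/(-11 + 5))² - 23805/4 = (⅕ - 1/(-6))² - 23805/4 = (⅕ - 1*(-⅙))² - 23805/4 = (⅕ + ⅙)² - 23805/4 = (11/30)² - 23805/4 = 121/900 - 23805/4 = -1339001/225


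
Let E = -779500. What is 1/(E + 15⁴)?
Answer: -1/728875 ≈ -1.3720e-6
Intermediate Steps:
1/(E + 15⁴) = 1/(-779500 + 15⁴) = 1/(-779500 + 50625) = 1/(-728875) = -1/728875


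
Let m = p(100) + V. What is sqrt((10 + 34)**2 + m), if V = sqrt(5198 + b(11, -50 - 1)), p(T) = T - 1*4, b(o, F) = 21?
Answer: sqrt(2032 + sqrt(5219)) ≈ 45.872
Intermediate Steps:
p(T) = -4 + T (p(T) = T - 4 = -4 + T)
V = sqrt(5219) (V = sqrt(5198 + 21) = sqrt(5219) ≈ 72.243)
m = 96 + sqrt(5219) (m = (-4 + 100) + sqrt(5219) = 96 + sqrt(5219) ≈ 168.24)
sqrt((10 + 34)**2 + m) = sqrt((10 + 34)**2 + (96 + sqrt(5219))) = sqrt(44**2 + (96 + sqrt(5219))) = sqrt(1936 + (96 + sqrt(5219))) = sqrt(2032 + sqrt(5219))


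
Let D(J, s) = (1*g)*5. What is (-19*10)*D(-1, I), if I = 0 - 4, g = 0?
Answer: 0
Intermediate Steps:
I = -4
D(J, s) = 0 (D(J, s) = (1*0)*5 = 0*5 = 0)
(-19*10)*D(-1, I) = -19*10*0 = -190*0 = 0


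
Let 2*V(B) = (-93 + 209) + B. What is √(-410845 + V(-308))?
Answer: I*√410941 ≈ 641.05*I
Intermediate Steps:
V(B) = 58 + B/2 (V(B) = ((-93 + 209) + B)/2 = (116 + B)/2 = 58 + B/2)
√(-410845 + V(-308)) = √(-410845 + (58 + (½)*(-308))) = √(-410845 + (58 - 154)) = √(-410845 - 96) = √(-410941) = I*√410941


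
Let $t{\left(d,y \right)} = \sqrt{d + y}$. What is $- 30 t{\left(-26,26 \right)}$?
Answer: $0$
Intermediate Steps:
$- 30 t{\left(-26,26 \right)} = - 30 \sqrt{-26 + 26} = - 30 \sqrt{0} = \left(-30\right) 0 = 0$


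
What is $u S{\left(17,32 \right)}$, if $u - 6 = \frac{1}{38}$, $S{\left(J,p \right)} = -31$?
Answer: $- \frac{7099}{38} \approx -186.82$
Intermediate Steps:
$u = \frac{229}{38}$ ($u = 6 + \frac{1}{38} = \frac{229}{38} \approx 6.0263$)
$u S{\left(17,32 \right)} = \frac{229}{38} \left(-31\right) = - \frac{7099}{38}$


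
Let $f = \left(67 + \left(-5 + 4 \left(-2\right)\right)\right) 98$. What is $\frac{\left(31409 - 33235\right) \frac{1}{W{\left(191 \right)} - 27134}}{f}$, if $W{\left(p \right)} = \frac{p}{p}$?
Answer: $\frac{913}{71793918} \approx 1.2717 \cdot 10^{-5}$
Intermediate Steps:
$W{\left(p \right)} = 1$
$f = 5292$ ($f = \left(67 - 13\right) 98 = 54 \cdot 98 = 5292$)
$\frac{\left(31409 - 33235\right) \frac{1}{W{\left(191 \right)} - 27134}}{f} = \frac{\left(31409 - 33235\right) \frac{1}{1 - 27134}}{5292} = - \frac{1826}{-27133} \cdot \frac{1}{5292} = \left(-1826\right) \left(- \frac{1}{27133}\right) \frac{1}{5292} = \frac{1826}{27133} \cdot \frac{1}{5292} = \frac{913}{71793918}$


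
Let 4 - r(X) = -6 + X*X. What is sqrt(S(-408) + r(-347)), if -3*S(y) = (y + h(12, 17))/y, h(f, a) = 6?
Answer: I*sqrt(1252634613)/102 ≈ 346.99*I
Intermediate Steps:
r(X) = 10 - X**2 (r(X) = 4 - (-6 + X*X) = 4 - (-6 + X**2) = 4 + (6 - X**2) = 10 - X**2)
S(y) = -(6 + y)/(3*y) (S(y) = -(y + 6)/(3*y) = -(6 + y)/(3*y))
sqrt(S(-408) + r(-347)) = sqrt((1/3)*(-6 - 1*(-408))/(-408) + (10 - 1*(-347)**2)) = sqrt((1/3)*(-1/408)*(-6 + 408) + (10 - 1*120409)) = sqrt((1/3)*(-1/408)*402 + (10 - 120409)) = sqrt(-67/204 - 120399) = sqrt(-24561463/204) = I*sqrt(1252634613)/102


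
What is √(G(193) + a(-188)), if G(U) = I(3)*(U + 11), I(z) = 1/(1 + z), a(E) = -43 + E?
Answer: 6*I*√5 ≈ 13.416*I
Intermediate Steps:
G(U) = 11/4 + U/4 (G(U) = (U + 11)/(1 + 3) = (11 + U)/4 = 11/4 + U/4)
√(G(193) + a(-188)) = √((11/4 + (¼)*193) + (-43 - 188)) = √((11/4 + 193/4) - 231) = √(51 - 231) = √(-180) = 6*I*√5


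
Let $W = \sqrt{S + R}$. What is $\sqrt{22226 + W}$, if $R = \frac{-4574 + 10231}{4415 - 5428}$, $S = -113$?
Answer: $\frac{\sqrt{22807632194 + 1013 i \sqrt{121687638}}}{1013} \approx 149.08 + 0.036522 i$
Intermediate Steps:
$R = - \frac{5657}{1013}$ ($R = \frac{5657}{-1013} = 5657 \left(- \frac{1}{1013}\right) = - \frac{5657}{1013} \approx -5.5844$)
$W = \frac{i \sqrt{121687638}}{1013}$ ($W = \sqrt{-113 - \frac{5657}{1013}} = \sqrt{- \frac{120126}{1013}} = \frac{i \sqrt{121687638}}{1013} \approx 10.89 i$)
$\sqrt{22226 + W} = \sqrt{22226 + \frac{i \sqrt{121687638}}{1013}}$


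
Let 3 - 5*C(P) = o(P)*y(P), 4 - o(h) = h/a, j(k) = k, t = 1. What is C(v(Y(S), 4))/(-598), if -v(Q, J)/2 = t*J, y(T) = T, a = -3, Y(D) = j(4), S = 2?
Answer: -41/8970 ≈ -0.0045708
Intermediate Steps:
Y(D) = 4
o(h) = 4 + h/3 (o(h) = 4 - h/(-3) = 4 - h*(-1)/3 = 4 - (-1)*h/3 = 4 + h/3)
v(Q, J) = -2*J
C(P) = 3/5 - P*(4 + P/3)/5 (C(P) = 3/5 - (4 + P/3)*P/5 = 3/5 - P*(4 + P/3)/5)
C(v(Y(S), 4))/(-598) = (3/5 - (-2*4)*(12 - 2*4)/15)/(-598) = (3/5 - 1/15*(-8)*(12 - 8))*(-1/598) = (3/5 - 1/15*(-8)*4)*(-1/598) = (3/5 + 32/15)*(-1/598) = (41/15)*(-1/598) = -41/8970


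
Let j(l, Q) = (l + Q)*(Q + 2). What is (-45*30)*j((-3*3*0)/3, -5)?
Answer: -20250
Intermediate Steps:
j(l, Q) = (2 + Q)*(Q + l) (j(l, Q) = (Q + l)*(2 + Q) = (2 + Q)*(Q + l))
(-45*30)*j((-3*3*0)/3, -5) = (-45*30)*((-5)² + 2*(-5) + 2*((-3*3*0)/3) - 5*-3*3*0/3) = -1350*(25 - 10 + 2*(-9*0*(⅓)) - 5*(-9*0)/3) = -1350*(25 - 10 + 2*(0*(⅓)) - 0/3) = -1350*(25 - 10 + 2*0 - 5*0) = -1350*(25 - 10 + 0 + 0) = -1350*15 = -20250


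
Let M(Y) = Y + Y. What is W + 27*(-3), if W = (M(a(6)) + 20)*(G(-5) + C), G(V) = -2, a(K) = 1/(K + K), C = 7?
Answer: 119/6 ≈ 19.833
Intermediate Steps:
a(K) = 1/(2*K)
M(Y) = 2*Y
W = 605/6 (W = (2*((½)/6) + 20)*(-2 + 7) = (2*((½)*(⅙)) + 20)*5 = (2*(1/12) + 20)*5 = (⅙ + 20)*5 = (121/6)*5 = 605/6 ≈ 100.83)
W + 27*(-3) = 605/6 + 27*(-3) = 605/6 - 81 = 119/6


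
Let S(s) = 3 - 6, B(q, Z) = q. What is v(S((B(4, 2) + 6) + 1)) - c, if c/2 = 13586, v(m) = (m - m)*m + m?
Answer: -27175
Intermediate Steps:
S(s) = -3
v(m) = m (v(m) = 0*m + m = 0 + m = m)
c = 27172 (c = 2*13586 = 27172)
v(S((B(4, 2) + 6) + 1)) - c = -3 - 1*27172 = -3 - 27172 = -27175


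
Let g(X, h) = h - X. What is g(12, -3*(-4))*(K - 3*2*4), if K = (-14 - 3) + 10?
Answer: 0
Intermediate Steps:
K = -7 (K = -17 + 10 = -7)
g(12, -3*(-4))*(K - 3*2*4) = (-3*(-4) - 1*12)*(-7 - 3*2*4) = (12 - 12)*(-7 - 6*4) = 0*(-7 - 24) = 0*(-31) = 0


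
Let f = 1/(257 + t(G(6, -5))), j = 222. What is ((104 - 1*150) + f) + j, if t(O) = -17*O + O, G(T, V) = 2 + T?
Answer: 22705/129 ≈ 176.01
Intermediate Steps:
t(O) = -16*O
f = 1/129 (f = 1/(257 - 16*(2 + 6)) = 1/(257 - 16*8) = 1/(257 - 128) = 1/129 ≈ 0.0077519)
((104 - 1*150) + f) + j = ((104 - 1*150) + 1/129) + 222 = ((104 - 150) + 1/129) + 222 = (-46 + 1/129) + 222 = -5933/129 + 222 = 22705/129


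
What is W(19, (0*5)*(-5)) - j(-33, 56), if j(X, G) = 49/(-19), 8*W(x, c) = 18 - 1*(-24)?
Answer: 595/76 ≈ 7.8289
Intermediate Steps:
W(x, c) = 21/4 (W(x, c) = (18 - 1*(-24))/8 = (18 + 24)/8 = (1/8)*42 = 21/4)
j(X, G) = -49/19 (j(X, G) = 49*(-1/19) = -49/19)
W(19, (0*5)*(-5)) - j(-33, 56) = 21/4 - 1*(-49/19) = 21/4 + 49/19 = 595/76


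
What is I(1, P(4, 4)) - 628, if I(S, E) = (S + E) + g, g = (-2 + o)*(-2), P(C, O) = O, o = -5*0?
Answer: -619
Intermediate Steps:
o = 0
g = 4 (g = (-2 + 0)*(-2) = -2*(-2) = 4)
I(S, E) = 4 + E + S (I(S, E) = (S + E) + 4 = (E + S) + 4 = 4 + E + S)
I(1, P(4, 4)) - 628 = (4 + 4 + 1) - 628 = 9 - 628 = -619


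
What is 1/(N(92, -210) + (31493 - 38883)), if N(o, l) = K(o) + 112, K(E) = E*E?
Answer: 1/1186 ≈ 0.00084317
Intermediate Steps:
K(E) = E²
N(o, l) = 112 + o² (N(o, l) = o² + 112 = 112 + o²)
1/(N(92, -210) + (31493 - 38883)) = 1/((112 + 92²) + (31493 - 38883)) = 1/((112 + 8464) - 7390) = 1/(8576 - 7390) = 1/1186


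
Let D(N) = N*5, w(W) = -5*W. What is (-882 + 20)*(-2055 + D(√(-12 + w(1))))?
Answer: 1771410 - 4310*I*√17 ≈ 1.7714e+6 - 17771.0*I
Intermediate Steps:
D(N) = 5*N
(-882 + 20)*(-2055 + D(√(-12 + w(1)))) = (-882 + 20)*(-2055 + 5*√(-12 - 5*1)) = -862*(-2055 + 5*√(-12 - 5)) = -862*(-2055 + 5*√(-17)) = -862*(-2055 + 5*(I*√17)) = -862*(-2055 + 5*I*√17) = 1771410 - 4310*I*√17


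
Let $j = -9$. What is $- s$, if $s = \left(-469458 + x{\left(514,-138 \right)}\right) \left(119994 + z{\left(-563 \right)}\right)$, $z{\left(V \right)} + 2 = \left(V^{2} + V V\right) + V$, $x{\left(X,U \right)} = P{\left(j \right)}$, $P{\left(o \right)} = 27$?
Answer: $353653824177$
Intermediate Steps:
$x{\left(X,U \right)} = 27$
$z{\left(V \right)} = -2 + V + 2 V^{2}$ ($z{\left(V \right)} = -2 + \left(\left(V^{2} + V V\right) + V\right) = -2 + \left(\left(V^{2} + V^{2}\right) + V\right) = -2 + \left(2 V^{2} + V\right) = -2 + \left(V + 2 V^{2}\right) = -2 + V + 2 V^{2}$)
$s = -353653824177$ ($s = \left(-469458 + 27\right) \left(119994 - \left(565 - 633938\right)\right) = - 469431 \left(119994 - -633373\right) = - 469431 \left(119994 + 633373\right) = \left(-469431\right) 753367 = -353653824177$)
$- s = \left(-1\right) \left(-353653824177\right) = 353653824177$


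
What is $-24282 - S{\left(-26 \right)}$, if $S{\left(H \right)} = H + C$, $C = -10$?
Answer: $-24246$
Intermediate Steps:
$S{\left(H \right)} = -10 + H$ ($S{\left(H \right)} = H - 10 = -10 + H$)
$-24282 - S{\left(-26 \right)} = -24282 - \left(-10 - 26\right) = -24282 - -36 = -24282 + 36 = -24246$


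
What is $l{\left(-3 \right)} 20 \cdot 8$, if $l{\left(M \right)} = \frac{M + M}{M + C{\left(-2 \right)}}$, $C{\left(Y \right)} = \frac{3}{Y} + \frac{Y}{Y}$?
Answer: $\frac{1920}{7} \approx 274.29$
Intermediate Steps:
$C{\left(Y \right)} = 1 + \frac{3}{Y}$ ($C{\left(Y \right)} = \frac{3}{Y} + 1 = 1 + \frac{3}{Y}$)
$l{\left(M \right)} = \frac{2 M}{- \frac{1}{2} + M}$ ($l{\left(M \right)} = \frac{M + M}{M + \frac{3 - 2}{-2}} = \frac{2 M}{M - \frac{1}{2}} = \frac{2 M}{- \frac{1}{2} + M}$)
$l{\left(-3 \right)} 20 \cdot 8 = 4 \left(-3\right) \frac{1}{-1 + 2 \left(-3\right)} 20 \cdot 8 = 4 \left(-3\right) \frac{1}{-1 - 6} \cdot 20 \cdot 8 = 4 \left(-3\right) \frac{1}{-7} \cdot 20 \cdot 8 = 4 \left(-3\right) \left(- \frac{1}{7}\right) 20 \cdot 8 = \frac{12}{7} \cdot 20 \cdot 8 = \frac{240}{7} \cdot 8 = \frac{1920}{7}$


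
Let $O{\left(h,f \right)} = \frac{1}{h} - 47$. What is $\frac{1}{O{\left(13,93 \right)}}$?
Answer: $- \frac{13}{610} \approx -0.021311$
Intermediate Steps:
$O{\left(h,f \right)} = -47 + \frac{1}{h}$
$\frac{1}{O{\left(13,93 \right)}} = \frac{1}{-47 + \frac{1}{13}} = \frac{1}{- \frac{610}{13}} = - \frac{13}{610}$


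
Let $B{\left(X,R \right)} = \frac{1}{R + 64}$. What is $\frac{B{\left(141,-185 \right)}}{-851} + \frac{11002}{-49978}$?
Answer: $- \frac{566418482}{2573142319} \approx -0.22013$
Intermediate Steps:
$B{\left(X,R \right)} = \frac{1}{64 + R}$
$\frac{B{\left(141,-185 \right)}}{-851} + \frac{11002}{-49978} = \frac{1}{\left(64 - 185\right) \left(-851\right)} + \frac{11002}{-49978} = \frac{1}{-121} \left(- \frac{1}{851}\right) + 11002 \left(- \frac{1}{49978}\right) = \left(- \frac{1}{121}\right) \left(- \frac{1}{851}\right) - \frac{5501}{24989} = \frac{1}{102971} - \frac{5501}{24989} = - \frac{566418482}{2573142319}$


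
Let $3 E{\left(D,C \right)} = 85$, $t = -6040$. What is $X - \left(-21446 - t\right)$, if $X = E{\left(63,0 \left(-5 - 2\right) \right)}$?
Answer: $\frac{46303}{3} \approx 15434.0$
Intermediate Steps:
$E{\left(D,C \right)} = \frac{85}{3}$ ($E{\left(D,C \right)} = \frac{1}{3} \cdot 85 = \frac{85}{3}$)
$X = \frac{85}{3} \approx 28.333$
$X - \left(-21446 - t\right) = \frac{85}{3} - \left(-21446 - -6040\right) = \frac{85}{3} - \left(-21446 + 6040\right) = \frac{85}{3} - -15406 = \frac{85}{3} + 15406 = \frac{46303}{3}$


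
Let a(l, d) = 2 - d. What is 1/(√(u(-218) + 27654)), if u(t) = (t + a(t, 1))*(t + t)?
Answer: √122266/122266 ≈ 0.0028599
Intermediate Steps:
u(t) = 2*t*(1 + t) (u(t) = (t + (2 - 1*1))*(t + t) = (t + (2 - 1))*(2*t) = (t + 1)*(2*t) = (1 + t)*(2*t) = 2*t*(1 + t))
1/(√(u(-218) + 27654)) = 1/(√(2*(-218)*(1 - 218) + 27654)) = 1/(√(2*(-218)*(-217) + 27654)) = 1/(√(94612 + 27654)) = 1/(√122266) = √122266/122266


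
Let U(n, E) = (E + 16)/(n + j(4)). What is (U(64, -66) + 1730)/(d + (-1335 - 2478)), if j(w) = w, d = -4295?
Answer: -58795/275672 ≈ -0.21328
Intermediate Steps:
U(n, E) = (16 + E)/(4 + n) (U(n, E) = (E + 16)/(n + 4) = (16 + E)/(4 + n))
(U(64, -66) + 1730)/(d + (-1335 - 2478)) = ((16 - 66)/(4 + 64) + 1730)/(-4295 + (-1335 - 2478)) = (-50/68 + 1730)/(-4295 - 3813) = ((1/68)*(-50) + 1730)/(-8108) = (-25/34 + 1730)*(-1/8108) = (58795/34)*(-1/8108) = -58795/275672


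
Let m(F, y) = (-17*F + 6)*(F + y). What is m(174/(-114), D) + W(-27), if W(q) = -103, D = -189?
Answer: -2234523/361 ≈ -6189.8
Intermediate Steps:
m(F, y) = (6 - 17*F)*(F + y)
m(174/(-114), D) + W(-27) = (-17*(174/(-114))² + 6*(174/(-114)) + 6*(-189) - 17*174/(-114)*(-189)) - 103 = (-17*(174*(-1/114))² + 6*(174*(-1/114)) - 1134 - 17*174*(-1/114)*(-189)) - 103 = (-17*(-29/19)² + 6*(-29/19) - 1134 - 17*(-29/19)*(-189)) - 103 = (-17*841/361 - 174/19 - 1134 - 93177/19) - 103 = (-14297/361 - 174/19 - 1134 - 93177/19) - 103 = -2197340/361 - 103 = -2234523/361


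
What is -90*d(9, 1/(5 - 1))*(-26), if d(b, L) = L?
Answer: 585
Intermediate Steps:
-90*d(9, 1/(5 - 1))*(-26) = -90/(5 - 1)*(-26) = -90/4*(-26) = -90*1/4*(-26) = -45/2*(-26) = 585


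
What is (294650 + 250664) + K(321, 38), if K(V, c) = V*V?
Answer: 648355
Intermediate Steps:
K(V, c) = V**2
(294650 + 250664) + K(321, 38) = (294650 + 250664) + 321**2 = 545314 + 103041 = 648355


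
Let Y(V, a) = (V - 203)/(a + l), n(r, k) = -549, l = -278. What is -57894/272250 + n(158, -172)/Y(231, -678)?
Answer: 5953631582/317625 ≈ 18744.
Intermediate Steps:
Y(V, a) = (-203 + V)/(-278 + a) (Y(V, a) = (V - 203)/(a - 278) = (-203 + V)/(-278 + a))
-57894/272250 + n(158, -172)/Y(231, -678) = -57894/272250 - 549*(-278 - 678)/(-203 + 231) = -57894*1/272250 - 549/(28/(-956)) = -9649/45375 - 549/((-1/956*28)) = -9649/45375 - 549/(-7/239) = -9649/45375 - 549*(-239/7) = -9649/45375 + 131211/7 = 5953631582/317625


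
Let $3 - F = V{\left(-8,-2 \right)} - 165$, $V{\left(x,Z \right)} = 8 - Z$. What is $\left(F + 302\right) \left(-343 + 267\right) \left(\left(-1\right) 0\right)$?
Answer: $0$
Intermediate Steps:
$F = 158$ ($F = 3 - \left(\left(8 - -2\right) - 165\right) = 3 - \left(\left(8 + 2\right) - 165\right) = 3 - \left(10 - 165\right) = 3 - -155 = 3 + 155 = 158$)
$\left(F + 302\right) \left(-343 + 267\right) \left(\left(-1\right) 0\right) = \left(158 + 302\right) \left(-343 + 267\right) \left(\left(-1\right) 0\right) = 460 \left(-76\right) 0 = \left(-34960\right) 0 = 0$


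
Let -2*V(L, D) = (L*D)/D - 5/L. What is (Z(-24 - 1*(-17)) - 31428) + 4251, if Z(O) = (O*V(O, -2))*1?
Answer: -27199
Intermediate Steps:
V(L, D) = -L/2 + 5/(2*L) (V(L, D) = -((L*D)/D - 5/L)/2 = -((D*L)/D - 5/L)/2 = -(L - 5/L)/2 = -L/2 + 5/(2*L))
Z(O) = 5/2 - O²/2 (Z(O) = (O*((5 - O²)/(2*O)))*1 = (5/2 - O²/2)*1 = 5/2 - O²/2)
(Z(-24 - 1*(-17)) - 31428) + 4251 = ((5/2 - (-24 - 1*(-17))²/2) - 31428) + 4251 = ((5/2 - (-24 + 17)²/2) - 31428) + 4251 = ((5/2 - ½*(-7)²) - 31428) + 4251 = ((5/2 - ½*49) - 31428) + 4251 = ((5/2 - 49/2) - 31428) + 4251 = (-22 - 31428) + 4251 = -31450 + 4251 = -27199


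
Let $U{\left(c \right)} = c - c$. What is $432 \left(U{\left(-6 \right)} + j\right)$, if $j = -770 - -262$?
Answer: $-219456$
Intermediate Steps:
$U{\left(c \right)} = 0$
$j = -508$ ($j = -770 + 262 = -508$)
$432 \left(U{\left(-6 \right)} + j\right) = 432 \left(0 - 508\right) = 432 \left(-508\right) = -219456$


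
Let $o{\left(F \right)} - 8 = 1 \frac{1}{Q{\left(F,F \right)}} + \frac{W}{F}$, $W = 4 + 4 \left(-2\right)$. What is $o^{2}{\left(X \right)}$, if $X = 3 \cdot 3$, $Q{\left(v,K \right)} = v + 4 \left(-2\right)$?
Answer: $\frac{5929}{81} \approx 73.198$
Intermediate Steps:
$Q{\left(v,K \right)} = -8 + v$ ($Q{\left(v,K \right)} = v - 8 = -8 + v$)
$W = -4$ ($W = 4 - 8 = -4$)
$X = 9$
$o{\left(F \right)} = 8 + \frac{1}{-8 + F} - \frac{4}{F}$ ($o{\left(F \right)} = 8 + \left(1 \frac{1}{-8 + F} - \frac{4}{F}\right) = 8 + \left(\frac{1}{-8 + F} - \frac{4}{F}\right) = 8 + \frac{1}{-8 + F} - \frac{4}{F}$)
$o^{2}{\left(X \right)} = \left(\frac{32 - 603 + 8 \cdot 9^{2}}{9 \left(-8 + 9\right)}\right)^{2} = \left(\frac{32 - 603 + 8 \cdot 81}{9 \cdot 1}\right)^{2} = \left(\frac{1}{9} \cdot 1 \left(32 - 603 + 648\right)\right)^{2} = \left(\frac{1}{9} \cdot 1 \cdot 77\right)^{2} = \left(\frac{77}{9}\right)^{2} = \frac{5929}{81}$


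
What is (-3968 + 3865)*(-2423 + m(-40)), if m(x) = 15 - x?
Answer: 243904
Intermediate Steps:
(-3968 + 3865)*(-2423 + m(-40)) = (-3968 + 3865)*(-2423 + (15 - 1*(-40))) = -103*(-2423 + (15 + 40)) = -103*(-2423 + 55) = -103*(-2368) = 243904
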